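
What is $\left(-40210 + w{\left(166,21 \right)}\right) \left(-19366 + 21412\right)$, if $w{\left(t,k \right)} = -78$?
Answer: $-82429248$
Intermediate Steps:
$\left(-40210 + w{\left(166,21 \right)}\right) \left(-19366 + 21412\right) = \left(-40210 - 78\right) \left(-19366 + 21412\right) = \left(-40288\right) 2046 = -82429248$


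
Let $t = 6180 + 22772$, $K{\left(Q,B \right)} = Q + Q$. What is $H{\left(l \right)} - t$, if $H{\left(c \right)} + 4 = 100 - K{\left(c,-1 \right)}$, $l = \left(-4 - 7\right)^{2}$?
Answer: $-29098$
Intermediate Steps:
$l = 121$ ($l = \left(-11\right)^{2} = 121$)
$K{\left(Q,B \right)} = 2 Q$
$H{\left(c \right)} = 96 - 2 c$ ($H{\left(c \right)} = -4 - \left(-100 + 2 c\right) = 96 - 2 c$)
$t = 28952$
$H{\left(l \right)} - t = \left(96 - 242\right) - 28952 = -146 - 28952 = -29098$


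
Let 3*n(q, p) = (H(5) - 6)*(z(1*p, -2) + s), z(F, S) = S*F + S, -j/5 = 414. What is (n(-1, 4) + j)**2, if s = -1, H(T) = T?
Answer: 38427601/9 ≈ 4.2697e+6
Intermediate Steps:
j = -2070 (j = -5*414 = -2070)
z(F, S) = S + F*S (z(F, S) = F*S + S = S + F*S)
n(q, p) = 1 + 2*p/3 (n(q, p) = ((5 - 6)*(-2*(1 + 1*p) - 1))/3 = (-(-2*(1 + p) - 1))/3 = (-((-2 - 2*p) - 1))/3 = (-(-3 - 2*p))/3 = (3 + 2*p)/3 = 1 + 2*p/3)
(n(-1, 4) + j)**2 = ((1 + (2/3)*4) - 2070)**2 = ((1 + 8/3) - 2070)**2 = (11/3 - 2070)**2 = (-6199/3)**2 = 38427601/9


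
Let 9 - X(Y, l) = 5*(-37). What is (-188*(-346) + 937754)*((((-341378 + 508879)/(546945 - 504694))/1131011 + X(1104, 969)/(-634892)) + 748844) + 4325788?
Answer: 1482888252946403171903777/1974692048483 ≈ 7.5095e+11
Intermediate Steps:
X(Y, l) = 194 (X(Y, l) = 9 - 5*(-37) = 9 - 1*(-185) = 9 + 185 = 194)
(-188*(-346) + 937754)*((((-341378 + 508879)/(546945 - 504694))/1131011 + X(1104, 969)/(-634892)) + 748844) + 4325788 = (-188*(-346) + 937754)*((((-341378 + 508879)/(546945 - 504694))/1131011 + 194/(-634892)) + 748844) + 4325788 = (65048 + 937754)*(((167501/42251)*(1/1131011) + 194*(-1/634892)) + 748844) + 4325788 = 1002802*(((167501*(1/42251))*(1/1131011) - 97/317446) + 748844) + 4325788 = 1002802*(((1003/253)*(1/1131011) - 97/317446) + 748844) + 4325788 = 1002802*((1003/286145783 - 97/317446) + 748844) + 4325788 = 1002802*(-1192945331/3949384096966 + 748844) + 4325788 = 1002802*(2957472583515461973/3949384096966) + 4325788 = 1482879710847236148724173/1974692048483 + 4325788 = 1482888252946403171903777/1974692048483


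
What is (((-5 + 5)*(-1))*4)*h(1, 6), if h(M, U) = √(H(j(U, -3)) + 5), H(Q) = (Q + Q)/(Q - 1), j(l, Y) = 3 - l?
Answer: 0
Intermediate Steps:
H(Q) = 2*Q/(-1 + Q) (H(Q) = (2*Q)/(-1 + Q) = 2*Q/(-1 + Q))
h(M, U) = √(5 + 2*(3 - U)/(2 - U)) (h(M, U) = √(2*(3 - U)/(-1 + (3 - U)) + 5) = √(2*(3 - U)/(2 - U) + 5) = √(5 + 2*(3 - U)/(2 - U)))
(((-5 + 5)*(-1))*4)*h(1, 6) = (((-5 + 5)*(-1))*4)*√((-16 + 7*6)/(-2 + 6)) = ((0*(-1))*4)*√((-16 + 42)/4) = (0*4)*√((¼)*26) = 0*√(13/2) = 0*(√26/2) = 0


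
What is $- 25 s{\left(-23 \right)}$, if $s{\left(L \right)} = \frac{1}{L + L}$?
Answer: $\frac{25}{46} \approx 0.54348$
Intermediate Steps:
$s{\left(L \right)} = \frac{1}{2 L}$
$- 25 s{\left(-23 \right)} = - 25 \frac{1}{2 \left(-23\right)} = - 25 \cdot \frac{1}{2} \left(- \frac{1}{23}\right) = \left(-25\right) \left(- \frac{1}{46}\right) = \frac{25}{46}$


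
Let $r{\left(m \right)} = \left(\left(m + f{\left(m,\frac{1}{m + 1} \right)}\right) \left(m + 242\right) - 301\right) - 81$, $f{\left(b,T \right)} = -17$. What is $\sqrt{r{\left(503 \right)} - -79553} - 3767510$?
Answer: $-3767510 + \sqrt{441241} \approx -3.7668 \cdot 10^{6}$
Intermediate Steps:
$r{\left(m \right)} = -382 + \left(-17 + m\right) \left(242 + m\right)$ ($r{\left(m \right)} = \left(\left(m - 17\right) \left(m + 242\right) - 301\right) - 81 = \left(\left(-17 + m\right) \left(242 + m\right) - 301\right) - 81 = \left(-301 + \left(-17 + m\right) \left(242 + m\right)\right) - 81 = -382 + \left(-17 + m\right) \left(242 + m\right)$)
$\sqrt{r{\left(503 \right)} - -79553} - 3767510 = \sqrt{\left(-4496 + 503^{2} + 225 \cdot 503\right) - -79553} - 3767510 = \sqrt{\left(-4496 + 253009 + 113175\right) + \left(-93896 + 173449\right)} - 3767510 = \sqrt{361688 + 79553} - 3767510 = \sqrt{441241} - 3767510 = -3767510 + \sqrt{441241}$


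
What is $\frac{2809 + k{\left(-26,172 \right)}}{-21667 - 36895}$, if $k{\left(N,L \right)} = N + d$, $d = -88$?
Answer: $- \frac{385}{8366} \approx -0.04602$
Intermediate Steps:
$k{\left(N,L \right)} = -88 + N$ ($k{\left(N,L \right)} = N - 88 = -88 + N$)
$\frac{2809 + k{\left(-26,172 \right)}}{-21667 - 36895} = \frac{2809 - 114}{-21667 - 36895} = \frac{2809 - 114}{-58562} = 2695 \left(- \frac{1}{58562}\right) = - \frac{385}{8366}$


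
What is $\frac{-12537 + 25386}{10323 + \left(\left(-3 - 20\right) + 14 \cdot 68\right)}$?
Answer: $\frac{12849}{11252} \approx 1.1419$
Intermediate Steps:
$\frac{-12537 + 25386}{10323 + \left(\left(-3 - 20\right) + 14 \cdot 68\right)} = \frac{12849}{10323 + \left(-23 + 952\right)} = \frac{12849}{10323 + 929} = \frac{12849}{11252}$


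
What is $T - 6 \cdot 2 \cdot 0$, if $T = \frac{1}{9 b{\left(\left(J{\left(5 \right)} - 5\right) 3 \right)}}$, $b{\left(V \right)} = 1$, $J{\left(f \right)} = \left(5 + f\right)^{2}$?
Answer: $\frac{1}{9} \approx 0.11111$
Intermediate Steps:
$T = \frac{1}{9}$ ($T = \frac{1}{9 \cdot 1} = \frac{1}{9} \approx 0.11111$)
$T - 6 \cdot 2 \cdot 0 = \frac{1}{9} - 6 \cdot 2 \cdot 0 = \frac{1}{9} - 12 \cdot 0 = \frac{1}{9} - 0 = \frac{1}{9} + 0 = \frac{1}{9}$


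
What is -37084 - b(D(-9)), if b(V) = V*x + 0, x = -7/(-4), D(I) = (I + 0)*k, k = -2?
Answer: -74231/2 ≈ -37116.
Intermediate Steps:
D(I) = -2*I (D(I) = (I + 0)*(-2) = I*(-2) = -2*I)
x = 7/4 (x = -7*(-¼) = 7/4 ≈ 1.7500)
b(V) = 7*V/4 (b(V) = V*(7/4) + 0 = 7*V/4 + 0 = 7*V/4)
-37084 - b(D(-9)) = -37084 - 7*(-2*(-9))/4 = -37084 - 7*18/4 = -37084 - 1*63/2 = -37084 - 63/2 = -74231/2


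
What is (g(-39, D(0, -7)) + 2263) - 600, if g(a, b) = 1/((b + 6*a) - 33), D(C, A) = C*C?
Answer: 444020/267 ≈ 1663.0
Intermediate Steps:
D(C, A) = C²
g(a, b) = 1/(-33 + b + 6*a)
(g(-39, D(0, -7)) + 2263) - 600 = (1/(-33 + 0² + 6*(-39)) + 2263) - 600 = (1/(-33 + 0 - 234) + 2263) - 600 = (1/(-267) + 2263) - 600 = (-1/267 + 2263) - 600 = 604220/267 - 600 = 444020/267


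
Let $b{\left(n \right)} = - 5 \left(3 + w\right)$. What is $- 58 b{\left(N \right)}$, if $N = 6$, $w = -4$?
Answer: $-290$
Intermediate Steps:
$b{\left(n \right)} = 5$ ($b{\left(n \right)} = - 5 \left(3 - 4\right) = \left(-5\right) \left(-1\right) = 5$)
$- 58 b{\left(N \right)} = \left(-58\right) 5 = -290$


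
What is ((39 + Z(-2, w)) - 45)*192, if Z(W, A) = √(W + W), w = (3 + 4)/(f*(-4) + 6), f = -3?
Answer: -1152 + 384*I ≈ -1152.0 + 384.0*I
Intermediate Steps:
w = 7/18 (w = (3 + 4)/(-3*(-4) + 6) = 7/(12 + 6) = 7/18 ≈ 0.38889)
Z(W, A) = √2*√W (Z(W, A) = √(2*W) = √2*√W)
((39 + Z(-2, w)) - 45)*192 = ((39 + √2*√(-2)) - 45)*192 = ((39 + √2*(I*√2)) - 45)*192 = ((39 + 2*I) - 45)*192 = (-6 + 2*I)*192 = -1152 + 384*I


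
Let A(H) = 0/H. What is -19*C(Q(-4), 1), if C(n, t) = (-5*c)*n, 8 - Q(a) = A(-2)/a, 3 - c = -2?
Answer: 3800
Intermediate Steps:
A(H) = 0
c = 5 (c = 3 - 1*(-2) = 3 + 2 = 5)
Q(a) = 8 (Q(a) = 8 - 0/a = 8 - 1*0 = 8 + 0 = 8)
C(n, t) = -25*n (C(n, t) = (-5*5)*n = -25*n)
-19*C(Q(-4), 1) = -(-475)*8 = -19*(-200) = 3800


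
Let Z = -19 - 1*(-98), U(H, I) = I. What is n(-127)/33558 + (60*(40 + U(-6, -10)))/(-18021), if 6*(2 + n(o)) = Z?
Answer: -120406331/1209497436 ≈ -0.099551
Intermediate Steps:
Z = 79 (Z = -19 + 98 = 79)
n(o) = 67/6 (n(o) = -2 + (1/6)*79 = -2 + 79/6 = 67/6)
n(-127)/33558 + (60*(40 + U(-6, -10)))/(-18021) = (67/6)/33558 + (60*(40 - 10))/(-18021) = (67/6)*(1/33558) + (60*30)*(-1/18021) = 67/201348 + 1800*(-1/18021) = 67/201348 - 600/6007 = -120406331/1209497436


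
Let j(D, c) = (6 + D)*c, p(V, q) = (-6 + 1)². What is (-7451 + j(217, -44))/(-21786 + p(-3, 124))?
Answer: 17263/21761 ≈ 0.79330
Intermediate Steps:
p(V, q) = 25 (p(V, q) = (-5)² = 25)
j(D, c) = c*(6 + D)
(-7451 + j(217, -44))/(-21786 + p(-3, 124)) = (-7451 - 44*(6 + 217))/(-21786 + 25) = (-7451 - 44*223)/(-21761) = (-7451 - 9812)*(-1/21761) = -17263*(-1/21761) = 17263/21761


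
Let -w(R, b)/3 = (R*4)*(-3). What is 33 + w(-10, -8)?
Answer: -327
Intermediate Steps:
w(R, b) = 36*R (w(R, b) = -3*R*4*(-3) = -3*4*R*(-3) = -(-36)*R = 36*R)
33 + w(-10, -8) = 33 + 36*(-10) = 33 - 360 = -327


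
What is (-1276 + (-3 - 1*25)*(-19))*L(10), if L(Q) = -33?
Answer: 24552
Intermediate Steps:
(-1276 + (-3 - 1*25)*(-19))*L(10) = (-1276 + (-3 - 1*25)*(-19))*(-33) = (-1276 + (-3 - 25)*(-19))*(-33) = (-1276 - 28*(-19))*(-33) = (-1276 + 532)*(-33) = -744*(-33) = 24552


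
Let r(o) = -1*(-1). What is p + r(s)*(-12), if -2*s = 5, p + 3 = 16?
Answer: 1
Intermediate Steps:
p = 13 (p = -3 + 16 = 13)
s = -5/2 (s = -1/2*5 = -5/2 ≈ -2.5000)
r(o) = 1
p + r(s)*(-12) = 13 + 1*(-12) = 13 - 12 = 1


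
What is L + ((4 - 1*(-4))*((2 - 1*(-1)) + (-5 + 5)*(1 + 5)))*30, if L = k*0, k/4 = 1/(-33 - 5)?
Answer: 720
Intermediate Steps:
k = -2/19 (k = 4/(-33 - 5) = 4/(-38) = 4*(-1/38) = -2/19 ≈ -0.10526)
L = 0 (L = -2/19*0 = 0)
L + ((4 - 1*(-4))*((2 - 1*(-1)) + (-5 + 5)*(1 + 5)))*30 = 0 + ((4 - 1*(-4))*((2 - 1*(-1)) + (-5 + 5)*(1 + 5)))*30 = 0 + ((4 + 4)*((2 + 1) + 0*6))*30 = 0 + (8*(3 + 0))*30 = 0 + (8*3)*30 = 0 + 24*30 = 0 + 720 = 720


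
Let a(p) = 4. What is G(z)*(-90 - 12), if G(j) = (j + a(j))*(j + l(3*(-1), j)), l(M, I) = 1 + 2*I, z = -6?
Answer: -3468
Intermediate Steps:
G(j) = (1 + 3*j)*(4 + j) (G(j) = (j + 4)*(j + (1 + 2*j)) = (4 + j)*(1 + 3*j) = (1 + 3*j)*(4 + j))
G(z)*(-90 - 12) = (4 + 3*(-6)² + 13*(-6))*(-90 - 12) = (4 + 3*36 - 78)*(-102) = (4 + 108 - 78)*(-102) = 34*(-102) = -3468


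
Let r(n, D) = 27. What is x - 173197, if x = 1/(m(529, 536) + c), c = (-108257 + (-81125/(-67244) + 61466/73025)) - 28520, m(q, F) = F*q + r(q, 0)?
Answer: -124847495466945487013/720840981494229 ≈ -1.7320e+5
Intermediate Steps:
m(q, F) = 27 + F*q (m(q, F) = F*q + 27 = 27 + F*q)
c = -671632457365871/4910493100 (c = (-108257 + (-81125*(-1/67244) + 61466*(1/73025))) - 28520 = (-108257 + (81125/67244 + 61466/73025)) - 28520 = (-108257 + 10057372829/4910493100) - 28520 = -531585194153871/4910493100 - 28520 = -671632457365871/4910493100 ≈ -1.3678e+5)
x = 4910493100/720840981494229 (x = 1/((27 + 536*529) - 671632457365871/4910493100) = 1/((27 + 283544) - 671632457365871/4910493100) = 1/(283571 - 671632457365871/4910493100) = 1/(720840981494229/4910493100) = 4910493100/720840981494229 ≈ 6.8122e-6)
x - 173197 = 4910493100/720840981494229 - 173197 = -124847495466945487013/720840981494229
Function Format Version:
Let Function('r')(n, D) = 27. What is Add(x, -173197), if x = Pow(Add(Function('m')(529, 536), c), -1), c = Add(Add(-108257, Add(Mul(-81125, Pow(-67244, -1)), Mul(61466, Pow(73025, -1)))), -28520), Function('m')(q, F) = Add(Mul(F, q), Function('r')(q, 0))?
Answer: Rational(-124847495466945487013, 720840981494229) ≈ -1.7320e+5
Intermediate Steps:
Function('m')(q, F) = Add(27, Mul(F, q)) (Function('m')(q, F) = Add(Mul(F, q), 27) = Add(27, Mul(F, q)))
c = Rational(-671632457365871, 4910493100) (c = Add(Add(-108257, Add(Mul(-81125, Rational(-1, 67244)), Mul(61466, Rational(1, 73025)))), -28520) = Add(Add(-108257, Add(Rational(81125, 67244), Rational(61466, 73025))), -28520) = Add(Add(-108257, Rational(10057372829, 4910493100)), -28520) = Add(Rational(-531585194153871, 4910493100), -28520) = Rational(-671632457365871, 4910493100) ≈ -1.3678e+5)
x = Rational(4910493100, 720840981494229) (x = Pow(Add(Add(27, Mul(536, 529)), Rational(-671632457365871, 4910493100)), -1) = Pow(Add(Add(27, 283544), Rational(-671632457365871, 4910493100)), -1) = Pow(Add(283571, Rational(-671632457365871, 4910493100)), -1) = Pow(Rational(720840981494229, 4910493100), -1) = Rational(4910493100, 720840981494229) ≈ 6.8122e-6)
Add(x, -173197) = Add(Rational(4910493100, 720840981494229), -173197) = Rational(-124847495466945487013, 720840981494229)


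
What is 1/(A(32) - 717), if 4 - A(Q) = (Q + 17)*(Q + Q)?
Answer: -1/3849 ≈ -0.00025981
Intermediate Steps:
A(Q) = 4 - 2*Q*(17 + Q) (A(Q) = 4 - (Q + 17)*(Q + Q) = 4 - (17 + Q)*2*Q = 4 - 2*Q*(17 + Q))
1/(A(32) - 717) = 1/((4 - 34*32 - 2*32**2) - 717) = 1/((4 - 1088 - 2*1024) - 717) = 1/((4 - 1088 - 2048) - 717) = 1/(-3132 - 717) = 1/(-3849) = -1/3849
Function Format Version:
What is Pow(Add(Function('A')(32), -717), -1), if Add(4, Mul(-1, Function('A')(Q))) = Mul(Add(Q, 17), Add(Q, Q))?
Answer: Rational(-1, 3849) ≈ -0.00025981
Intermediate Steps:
Function('A')(Q) = Add(4, Mul(-2, Q, Add(17, Q))) (Function('A')(Q) = Add(4, Mul(-1, Mul(Add(Q, 17), Add(Q, Q)))) = Add(4, Mul(-1, Mul(Add(17, Q), Mul(2, Q)))) = Add(4, Mul(-1, Mul(2, Q, Add(17, Q)))) = Add(4, Mul(-2, Q, Add(17, Q))))
Pow(Add(Function('A')(32), -717), -1) = Pow(Add(Add(4, Mul(-34, 32), Mul(-2, Pow(32, 2))), -717), -1) = Pow(Add(Add(4, -1088, Mul(-2, 1024)), -717), -1) = Pow(Add(Add(4, -1088, -2048), -717), -1) = Pow(Add(-3132, -717), -1) = Pow(-3849, -1) = Rational(-1, 3849)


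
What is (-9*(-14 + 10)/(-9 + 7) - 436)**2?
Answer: 206116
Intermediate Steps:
(-9*(-14 + 10)/(-9 + 7) - 436)**2 = (-9/((-2/(-4))) - 436)**2 = (-9/((-2*(-1/4))) - 436)**2 = (-9/1/2 - 436)**2 = (-9*2 - 436)**2 = (-18 - 436)**2 = (-454)**2 = 206116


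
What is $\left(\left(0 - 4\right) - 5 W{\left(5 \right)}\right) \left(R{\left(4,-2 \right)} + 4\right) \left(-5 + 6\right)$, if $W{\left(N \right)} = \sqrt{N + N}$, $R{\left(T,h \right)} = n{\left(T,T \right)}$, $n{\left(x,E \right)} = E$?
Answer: $-32 - 40 \sqrt{10} \approx -158.49$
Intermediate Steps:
$R{\left(T,h \right)} = T$
$W{\left(N \right)} = \sqrt{2} \sqrt{N}$ ($W{\left(N \right)} = \sqrt{2 N} = \sqrt{2} \sqrt{N}$)
$\left(\left(0 - 4\right) - 5 W{\left(5 \right)}\right) \left(R{\left(4,-2 \right)} + 4\right) \left(-5 + 6\right) = \left(\left(0 - 4\right) - 5 \sqrt{2} \sqrt{5}\right) \left(4 + 4\right) \left(-5 + 6\right) = \left(\left(0 - 4\right) - 5 \sqrt{10}\right) 8 \cdot 1 = \left(-4 - 5 \sqrt{10}\right) 8 = -32 - 40 \sqrt{10}$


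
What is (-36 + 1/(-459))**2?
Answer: 273075625/210681 ≈ 1296.2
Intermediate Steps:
(-36 + 1/(-459))**2 = (-36 - 1/459)**2 = (-16525/459)**2 = 273075625/210681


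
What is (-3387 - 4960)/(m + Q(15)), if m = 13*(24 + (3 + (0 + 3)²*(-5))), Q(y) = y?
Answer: 8347/219 ≈ 38.114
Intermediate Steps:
m = -234 (m = 13*(24 + (3 + 3²*(-5))) = 13*(24 + (3 + 9*(-5))) = 13*(24 + (3 - 45)) = 13*(24 - 42) = 13*(-18) = -234)
(-3387 - 4960)/(m + Q(15)) = (-3387 - 4960)/(-234 + 15) = -8347/(-219) = -8347*(-1/219) = 8347/219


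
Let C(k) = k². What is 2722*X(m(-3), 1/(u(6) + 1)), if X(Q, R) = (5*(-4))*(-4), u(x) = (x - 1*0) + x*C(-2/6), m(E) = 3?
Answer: 217760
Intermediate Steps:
u(x) = 10*x/9 (u(x) = (x - 1*0) + x*(-2/6)² = (x + 0) + x*(-2*⅙)² = x + x*(-⅓)² = x + x*(⅑) = x + x/9 = 10*x/9)
X(Q, R) = 80 (X(Q, R) = -20*(-4) = 80)
2722*X(m(-3), 1/(u(6) + 1)) = 2722*80 = 217760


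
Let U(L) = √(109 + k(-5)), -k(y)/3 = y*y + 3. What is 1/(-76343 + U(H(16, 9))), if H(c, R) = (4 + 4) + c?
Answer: -1/76338 ≈ -1.3100e-5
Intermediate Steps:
k(y) = -9 - 3*y² (k(y) = -3*(y*y + 3) = -3*(y² + 3) = -3*(3 + y²) = -9 - 3*y²)
H(c, R) = 8 + c
U(L) = 5 (U(L) = √(109 + (-9 - 3*(-5)²)) = √(109 + (-9 - 3*25)) = √(109 + (-9 - 75)) = √(109 - 84) = √25 = 5)
1/(-76343 + U(H(16, 9))) = 1/(-76343 + 5) = 1/(-76338) = -1/76338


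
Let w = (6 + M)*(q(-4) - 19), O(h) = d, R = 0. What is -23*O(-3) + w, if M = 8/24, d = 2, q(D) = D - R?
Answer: -575/3 ≈ -191.67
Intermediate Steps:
q(D) = D (q(D) = D - 1*0 = D + 0 = D)
M = 1/3 (M = 8*(1/24) = 1/3 ≈ 0.33333)
O(h) = 2
w = -437/3 (w = (6 + 1/3)*(-4 - 19) = (19/3)*(-23) = -437/3 ≈ -145.67)
-23*O(-3) + w = -23*2 - 437/3 = -46 - 437/3 = -575/3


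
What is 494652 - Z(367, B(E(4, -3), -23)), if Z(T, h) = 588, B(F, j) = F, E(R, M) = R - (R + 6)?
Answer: 494064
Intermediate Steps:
E(R, M) = -6 (E(R, M) = R - (6 + R) = R + (-6 - R) = -6)
494652 - Z(367, B(E(4, -3), -23)) = 494652 - 1*588 = 494652 - 588 = 494064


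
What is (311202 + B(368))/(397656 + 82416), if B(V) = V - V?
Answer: 51867/80012 ≈ 0.64824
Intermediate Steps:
B(V) = 0
(311202 + B(368))/(397656 + 82416) = (311202 + 0)/(397656 + 82416) = 311202/480072 = 311202*(1/480072) = 51867/80012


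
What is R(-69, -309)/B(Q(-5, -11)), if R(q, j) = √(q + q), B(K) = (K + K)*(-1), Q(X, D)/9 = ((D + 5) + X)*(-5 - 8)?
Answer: -I*√138/2574 ≈ -0.0045638*I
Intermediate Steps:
Q(X, D) = -585 - 117*D - 117*X (Q(X, D) = 9*(((D + 5) + X)*(-5 - 8)) = 9*(((5 + D) + X)*(-13)) = 9*((5 + D + X)*(-13)) = 9*(-65 - 13*D - 13*X) = -585 - 117*D - 117*X)
B(K) = -2*K (B(K) = (2*K)*(-1) = -2*K)
R(q, j) = √2*√q (R(q, j) = √(2*q) = √2*√q)
R(-69, -309)/B(Q(-5, -11)) = (√2*√(-69))/((-2*(-585 - 117*(-11) - 117*(-5)))) = (√2*(I*√69))/((-2*(-585 + 1287 + 585))) = (I*√138)/((-2*1287)) = (I*√138)/(-2574) = (I*√138)*(-1/2574) = -I*√138/2574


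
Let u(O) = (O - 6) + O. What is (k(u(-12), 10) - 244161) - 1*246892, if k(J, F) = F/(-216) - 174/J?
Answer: -265165513/540 ≈ -4.9105e+5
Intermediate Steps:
u(O) = -6 + 2*O (u(O) = (-6 + O) + O = -6 + 2*O)
k(J, F) = -174/J - F/216 (k(J, F) = F*(-1/216) - 174/J = -F/216 - 174/J = -174/J - F/216)
(k(u(-12), 10) - 244161) - 1*246892 = ((-174/(-6 + 2*(-12)) - 1/216*10) - 244161) - 1*246892 = ((-174/(-6 - 24) - 5/108) - 244161) - 246892 = ((-174/(-30) - 5/108) - 244161) - 246892 = ((-174*(-1/30) - 5/108) - 244161) - 246892 = ((29/5 - 5/108) - 244161) - 246892 = (3107/540 - 244161) - 246892 = -131843833/540 - 246892 = -265165513/540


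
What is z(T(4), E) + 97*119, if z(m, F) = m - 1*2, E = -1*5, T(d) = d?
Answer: 11545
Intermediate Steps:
E = -5
z(m, F) = -2 + m (z(m, F) = m - 2 = -2 + m)
z(T(4), E) + 97*119 = (-2 + 4) + 97*119 = 2 + 11543 = 11545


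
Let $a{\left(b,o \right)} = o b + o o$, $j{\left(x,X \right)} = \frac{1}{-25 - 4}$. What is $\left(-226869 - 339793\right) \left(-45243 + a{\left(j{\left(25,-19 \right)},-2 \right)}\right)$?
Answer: $\frac{743420310998}{29} \approx 2.5635 \cdot 10^{10}$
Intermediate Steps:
$j{\left(x,X \right)} = - \frac{1}{29}$ ($j{\left(x,X \right)} = \frac{1}{-29} = - \frac{1}{29}$)
$a{\left(b,o \right)} = o^{2} + b o$ ($a{\left(b,o \right)} = b o + o^{2} = o^{2} + b o$)
$\left(-226869 - 339793\right) \left(-45243 + a{\left(j{\left(25,-19 \right)},-2 \right)}\right) = \left(-226869 - 339793\right) \left(-45243 - 2 \left(- \frac{1}{29} - 2\right)\right) = - 566662 \left(-45243 - - \frac{118}{29}\right) = - 566662 \left(-45243 + \frac{118}{29}\right) = \left(-566662\right) \left(- \frac{1311929}{29}\right) = \frac{743420310998}{29}$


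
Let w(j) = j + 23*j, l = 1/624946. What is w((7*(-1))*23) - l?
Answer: -2414791345/624946 ≈ -3864.0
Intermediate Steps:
l = 1/624946 ≈ 1.6001e-6
w(j) = 24*j
w((7*(-1))*23) - l = 24*((7*(-1))*23) - 1*1/624946 = 24*(-7*23) - 1/624946 = 24*(-161) - 1/624946 = -3864 - 1/624946 = -2414791345/624946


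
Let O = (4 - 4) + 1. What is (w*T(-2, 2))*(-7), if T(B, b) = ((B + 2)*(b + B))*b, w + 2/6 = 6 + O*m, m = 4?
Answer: 0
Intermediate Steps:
O = 1 (O = 0 + 1 = 1)
w = 29/3 (w = -⅓ + (6 + 1*4) = -⅓ + (6 + 4) = -⅓ + 10 = 29/3 ≈ 9.6667)
T(B, b) = b*(2 + B)*(B + b) (T(B, b) = ((2 + B)*(B + b))*b = b*(2 + B)*(B + b))
(w*T(-2, 2))*(-7) = (29*(2*((-2)² + 2*(-2) + 2*2 - 2*2))/3)*(-7) = (29*(2*(4 - 4 + 4 - 4))/3)*(-7) = (29*(2*0)/3)*(-7) = ((29/3)*0)*(-7) = 0*(-7) = 0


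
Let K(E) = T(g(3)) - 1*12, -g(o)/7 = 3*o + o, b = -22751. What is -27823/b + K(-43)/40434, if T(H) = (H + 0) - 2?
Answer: 561382792/459956967 ≈ 1.2205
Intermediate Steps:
g(o) = -28*o (g(o) = -7*(3*o + o) = -28*o)
T(H) = -2 + H (T(H) = H - 2 = -2 + H)
K(E) = -98 (K(E) = (-2 - 28*3) - 1*12 = (-2 - 84) - 12 = -86 - 12 = -98)
-27823/b + K(-43)/40434 = -27823/(-22751) - 98/40434 = -27823*(-1/22751) - 98*1/40434 = 27823/22751 - 49/20217 = 561382792/459956967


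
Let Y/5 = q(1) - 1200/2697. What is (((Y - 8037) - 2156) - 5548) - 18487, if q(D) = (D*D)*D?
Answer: -30768477/899 ≈ -34225.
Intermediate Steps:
q(D) = D³ (q(D) = D²*D = D³)
Y = 2495/899 (Y = 5*(1³ - 1200/2697) = 5*(1 - 1200/2697) = 5*(1 - 1*400/899) = 5*(1 - 400/899) = 5*(499/899) = 2495/899 ≈ 2.7753)
(((Y - 8037) - 2156) - 5548) - 18487 = (((2495/899 - 8037) - 2156) - 5548) - 18487 = ((-7222768/899 - 2156) - 5548) - 18487 = (-9161012/899 - 5548) - 18487 = -14148664/899 - 18487 = -30768477/899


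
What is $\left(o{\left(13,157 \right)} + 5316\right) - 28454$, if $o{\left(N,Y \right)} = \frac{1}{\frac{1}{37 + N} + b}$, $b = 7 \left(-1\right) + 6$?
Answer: $- \frac{1133812}{49} \approx -23139.0$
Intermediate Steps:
$b = -1$ ($b = -7 + 6 = -1$)
$o{\left(N,Y \right)} = \frac{1}{-1 + \frac{1}{37 + N}}$ ($o{\left(N,Y \right)} = \frac{1}{\frac{1}{37 + N} - 1} = \frac{1}{-1 + \frac{1}{37 + N}}$)
$\left(o{\left(13,157 \right)} + 5316\right) - 28454 = \left(\frac{37 + 13}{-36 - 13} + 5316\right) - 28454 = \left(\frac{1}{-36 - 13} \cdot 50 + 5316\right) - 28454 = \left(\frac{1}{-49} \cdot 50 + 5316\right) - 28454 = \left(\left(- \frac{1}{49}\right) 50 + 5316\right) - 28454 = \left(- \frac{50}{49} + 5316\right) - 28454 = \frac{260434}{49} - 28454 = - \frac{1133812}{49}$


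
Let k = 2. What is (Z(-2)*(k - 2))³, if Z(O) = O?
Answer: 0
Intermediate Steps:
(Z(-2)*(k - 2))³ = (-2*(2 - 2))³ = (-2*0)³ = 0³ = 0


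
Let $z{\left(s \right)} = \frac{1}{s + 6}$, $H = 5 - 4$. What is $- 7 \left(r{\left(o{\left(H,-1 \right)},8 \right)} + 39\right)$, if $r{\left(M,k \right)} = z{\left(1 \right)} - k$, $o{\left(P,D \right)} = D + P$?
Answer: $-218$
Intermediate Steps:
$H = 1$ ($H = 5 - 4 = 1$)
$z{\left(s \right)} = \frac{1}{6 + s}$
$r{\left(M,k \right)} = \frac{1}{7} - k$ ($r{\left(M,k \right)} = \frac{1}{6 + 1} - k = \frac{1}{7} - k$)
$- 7 \left(r{\left(o{\left(H,-1 \right)},8 \right)} + 39\right) = - 7 \left(\left(\frac{1}{7} - 8\right) + 39\right) = - 7 \left(- \frac{55}{7} + 39\right) = \left(-7\right) \frac{218}{7} = -218$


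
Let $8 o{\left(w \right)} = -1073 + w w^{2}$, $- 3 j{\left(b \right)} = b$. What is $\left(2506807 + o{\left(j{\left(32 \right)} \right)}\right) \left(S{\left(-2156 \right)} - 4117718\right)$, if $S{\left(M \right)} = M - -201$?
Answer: $- \frac{2230426280156629}{216} \approx -1.0326 \cdot 10^{13}$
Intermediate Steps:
$S{\left(M \right)} = 201 + M$ ($S{\left(M \right)} = M + 201 = 201 + M$)
$j{\left(b \right)} = - \frac{b}{3}$
$o{\left(w \right)} = - \frac{1073}{8} + \frac{w^{3}}{8}$ ($o{\left(w \right)} = \frac{-1073 + w w^{2}}{8} = \frac{-1073 + w^{3}}{8} = - \frac{1073}{8} + \frac{w^{3}}{8}$)
$\left(2506807 + o{\left(j{\left(32 \right)} \right)}\right) \left(S{\left(-2156 \right)} - 4117718\right) = \left(2506807 + \left(- \frac{1073}{8} + \frac{\left(\left(- \frac{1}{3}\right) 32\right)^{3}}{8}\right)\right) \left(\left(201 - 2156\right) - 4117718\right) = \left(2506807 + \left(- \frac{1073}{8} + \frac{\left(- \frac{32}{3}\right)^{3}}{8}\right)\right) \left(-1955 - 4117718\right) = \left(2506807 + \left(- \frac{1073}{8} + \frac{1}{8} \left(- \frac{32768}{27}\right)\right)\right) \left(-4119673\right) = \left(2506807 - \frac{61739}{216}\right) \left(-4119673\right) = \frac{541408573}{216} \left(-4119673\right) = - \frac{2230426280156629}{216}$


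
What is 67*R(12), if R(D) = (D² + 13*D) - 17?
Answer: 18961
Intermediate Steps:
R(D) = -17 + D² + 13*D
67*R(12) = 67*(-17 + 12² + 13*12) = 67*(-17 + 144 + 156) = 67*283 = 18961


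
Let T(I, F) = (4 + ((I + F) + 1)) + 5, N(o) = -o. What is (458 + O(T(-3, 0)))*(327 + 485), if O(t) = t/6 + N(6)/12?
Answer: 1117312/3 ≈ 3.7244e+5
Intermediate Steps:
T(I, F) = 10 + F + I (T(I, F) = (4 + ((F + I) + 1)) + 5 = (4 + (1 + F + I)) + 5 = (5 + F + I) + 5 = 10 + F + I)
O(t) = -½ + t/6 (O(t) = t/6 - 1*6/12 = t*(⅙) - 6*1/12 = t/6 - ½ = -½ + t/6)
(458 + O(T(-3, 0)))*(327 + 485) = (458 + (-½ + (10 + 0 - 3)/6))*(327 + 485) = (458 + (-½ + (⅙)*7))*812 = (458 + (-½ + 7/6))*812 = (458 + ⅔)*812 = (1376/3)*812 = 1117312/3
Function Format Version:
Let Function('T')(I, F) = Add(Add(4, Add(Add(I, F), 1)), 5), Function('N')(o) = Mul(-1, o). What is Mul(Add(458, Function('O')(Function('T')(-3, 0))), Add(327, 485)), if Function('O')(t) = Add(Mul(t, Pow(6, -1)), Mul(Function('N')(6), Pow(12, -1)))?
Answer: Rational(1117312, 3) ≈ 3.7244e+5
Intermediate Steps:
Function('T')(I, F) = Add(10, F, I) (Function('T')(I, F) = Add(Add(4, Add(Add(F, I), 1)), 5) = Add(Add(4, Add(1, F, I)), 5) = Add(Add(5, F, I), 5) = Add(10, F, I))
Function('O')(t) = Add(Rational(-1, 2), Mul(Rational(1, 6), t)) (Function('O')(t) = Add(Mul(t, Pow(6, -1)), Mul(Mul(-1, 6), Pow(12, -1))) = Add(Mul(t, Rational(1, 6)), Mul(-6, Rational(1, 12))) = Add(Mul(Rational(1, 6), t), Rational(-1, 2)) = Add(Rational(-1, 2), Mul(Rational(1, 6), t)))
Mul(Add(458, Function('O')(Function('T')(-3, 0))), Add(327, 485)) = Mul(Add(458, Add(Rational(-1, 2), Mul(Rational(1, 6), Add(10, 0, -3)))), Add(327, 485)) = Mul(Add(458, Add(Rational(-1, 2), Mul(Rational(1, 6), 7))), 812) = Mul(Add(458, Add(Rational(-1, 2), Rational(7, 6))), 812) = Mul(Add(458, Rational(2, 3)), 812) = Mul(Rational(1376, 3), 812) = Rational(1117312, 3)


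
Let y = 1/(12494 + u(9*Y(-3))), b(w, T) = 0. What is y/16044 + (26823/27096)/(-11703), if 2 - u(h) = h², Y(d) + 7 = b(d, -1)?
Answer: -33974649067/401686789865368 ≈ -8.4580e-5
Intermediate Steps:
Y(d) = -7 (Y(d) = -7 + 0 = -7)
u(h) = 2 - h²
y = 1/8527 (y = 1/(12494 + (2 - (9*(-7))²)) = 1/(12494 + (2 - 1*(-63)²)) = 1/(12494 + (2 - 1*3969)) = 1/(12494 + (2 - 3969)) = 1/(12494 - 3967) = 1/8527 ≈ 0.00011727)
y/16044 + (26823/27096)/(-11703) = (1/8527)/16044 + (26823/27096)/(-11703) = (1/8527)*(1/16044) + (26823*(1/27096))*(-1/11703) = 1/136807188 + (8941/9032)*(-1/11703) = 1/136807188 - 8941/105701496 = -33974649067/401686789865368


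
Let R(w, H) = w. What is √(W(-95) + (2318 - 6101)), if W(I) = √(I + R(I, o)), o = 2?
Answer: √(-3783 + I*√190) ≈ 0.1121 + 61.506*I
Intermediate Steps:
W(I) = √2*√I (W(I) = √(I + I) = √(2*I) = √2*√I)
√(W(-95) + (2318 - 6101)) = √(√2*√(-95) + (2318 - 6101)) = √(√2*(I*√95) - 3783) = √(I*√190 - 3783) = √(-3783 + I*√190)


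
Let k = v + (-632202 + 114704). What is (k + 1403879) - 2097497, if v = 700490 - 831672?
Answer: -1342298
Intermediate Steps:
v = -131182
k = -648680 (k = -131182 + (-632202 + 114704) = -131182 - 517498 = -648680)
(k + 1403879) - 2097497 = (-648680 + 1403879) - 2097497 = 755199 - 2097497 = -1342298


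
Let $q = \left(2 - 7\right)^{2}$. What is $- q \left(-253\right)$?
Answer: $6325$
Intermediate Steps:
$q = 25$ ($q = \left(-5\right)^{2} = 25$)
$- q \left(-253\right) = \left(-1\right) 25 \left(-253\right) = \left(-25\right) \left(-253\right) = 6325$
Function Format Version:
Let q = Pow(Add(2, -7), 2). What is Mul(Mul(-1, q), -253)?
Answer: 6325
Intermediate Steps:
q = 25 (q = Pow(-5, 2) = 25)
Mul(Mul(-1, q), -253) = Mul(Mul(-1, 25), -253) = Mul(-25, -253) = 6325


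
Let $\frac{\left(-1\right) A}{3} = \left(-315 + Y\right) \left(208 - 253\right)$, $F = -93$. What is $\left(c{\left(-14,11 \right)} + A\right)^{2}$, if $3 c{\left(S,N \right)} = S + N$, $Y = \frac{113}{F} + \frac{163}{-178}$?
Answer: $\frac{55812055810537009}{30448324} \approx 1.833 \cdot 10^{9}$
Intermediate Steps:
$Y = - \frac{35273}{16554}$ ($Y = \frac{113}{-93} + \frac{163}{-178} = 113 \left(- \frac{1}{93}\right) + 163 \left(- \frac{1}{178}\right) = - \frac{113}{93} - \frac{163}{178} = - \frac{35273}{16554} \approx -2.1308$)
$A = - \frac{236240235}{5518}$ ($A = - 3 \left(-315 - \frac{35273}{16554}\right) \left(208 - 253\right) = - 3 \left(- \frac{5249783 \left(208 + \left(-344 + 91\right)\right)}{16554}\right) = - 3 \left(- \frac{5249783 \left(208 - 253\right)}{16554}\right) = - 3 \left(\left(- \frac{5249783}{16554}\right) \left(-45\right)\right) = \left(-3\right) \frac{78746745}{5518} = - \frac{236240235}{5518} \approx -42813.0$)
$c{\left(S,N \right)} = \frac{N}{3} + \frac{S}{3}$ ($c{\left(S,N \right)} = \frac{S + N}{3} = \frac{N + S}{3} = \frac{N}{3} + \frac{S}{3}$)
$\left(c{\left(-14,11 \right)} + A\right)^{2} = \left(\left(\frac{1}{3} \cdot 11 + \frac{1}{3} \left(-14\right)\right) - \frac{236240235}{5518}\right)^{2} = \left(\left(\frac{11}{3} - \frac{14}{3}\right) - \frac{236240235}{5518}\right)^{2} = \left(-1 - \frac{236240235}{5518}\right)^{2} = \left(- \frac{236245753}{5518}\right)^{2} = \frac{55812055810537009}{30448324}$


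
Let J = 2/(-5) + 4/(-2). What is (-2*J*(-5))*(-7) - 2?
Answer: 166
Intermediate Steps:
J = -12/5 (J = 2*(-1/5) + 4*(-1/2) = -2/5 - 2 = -12/5 ≈ -2.4000)
(-2*J*(-5))*(-7) - 2 = (-2*(-12/5)*(-5))*(-7) - 2 = ((24/5)*(-5))*(-7) - 2 = -24*(-7) - 2 = 168 - 2 = 166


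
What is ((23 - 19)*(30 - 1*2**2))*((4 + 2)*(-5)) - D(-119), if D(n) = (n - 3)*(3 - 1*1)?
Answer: -2876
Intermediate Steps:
D(n) = -6 + 2*n (D(n) = (-3 + n)*(3 - 1) = (-3 + n)*2 = -6 + 2*n)
((23 - 19)*(30 - 1*2**2))*((4 + 2)*(-5)) - D(-119) = ((23 - 19)*(30 - 1*2**2))*((4 + 2)*(-5)) - (-6 + 2*(-119)) = (4*(30 - 1*4))*(6*(-5)) - (-6 - 238) = (4*(30 - 4))*(-30) - 1*(-244) = (4*26)*(-30) + 244 = 104*(-30) + 244 = -3120 + 244 = -2876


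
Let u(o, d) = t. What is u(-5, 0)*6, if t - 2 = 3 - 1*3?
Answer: 12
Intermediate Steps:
t = 2 (t = 2 + (3 - 1*3) = 2 + (3 - 3) = 2 + 0 = 2)
u(o, d) = 2
u(-5, 0)*6 = 2*6 = 12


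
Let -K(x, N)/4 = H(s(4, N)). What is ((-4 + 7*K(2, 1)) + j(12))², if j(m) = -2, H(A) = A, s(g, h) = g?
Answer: 13924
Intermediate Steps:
K(x, N) = -16 (K(x, N) = -4*4 = -16)
((-4 + 7*K(2, 1)) + j(12))² = ((-4 + 7*(-16)) - 2)² = ((-4 - 112) - 2)² = (-116 - 2)² = (-118)² = 13924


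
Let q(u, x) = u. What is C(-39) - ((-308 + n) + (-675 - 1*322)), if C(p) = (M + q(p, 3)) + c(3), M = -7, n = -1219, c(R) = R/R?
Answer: 2479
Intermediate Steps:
c(R) = 1
C(p) = -6 + p (C(p) = (-7 + p) + 1 = -6 + p)
C(-39) - ((-308 + n) + (-675 - 1*322)) = (-6 - 39) - ((-308 - 1219) + (-675 - 1*322)) = -45 - (-1527 + (-675 - 322)) = -45 - (-1527 - 997) = -45 - 1*(-2524) = -45 + 2524 = 2479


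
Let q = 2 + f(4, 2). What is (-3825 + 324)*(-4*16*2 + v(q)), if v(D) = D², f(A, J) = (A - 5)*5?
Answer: 416619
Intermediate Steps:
f(A, J) = -25 + 5*A (f(A, J) = (-5 + A)*5 = -25 + 5*A)
q = -3 (q = 2 + (-25 + 5*4) = 2 + (-25 + 20) = 2 - 5 = -3)
(-3825 + 324)*(-4*16*2 + v(q)) = (-3825 + 324)*(-4*16*2 + (-3)²) = -3501*(-64*2 + 9) = -3501*(-128 + 9) = -3501*(-119) = 416619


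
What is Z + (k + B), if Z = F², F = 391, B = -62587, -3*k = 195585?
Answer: 25099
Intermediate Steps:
k = -65195 (k = -⅓*195585 = -65195)
Z = 152881 (Z = 391² = 152881)
Z + (k + B) = 152881 + (-65195 - 62587) = 152881 - 127782 = 25099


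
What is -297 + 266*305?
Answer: 80833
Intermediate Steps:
-297 + 266*305 = -297 + 81130 = 80833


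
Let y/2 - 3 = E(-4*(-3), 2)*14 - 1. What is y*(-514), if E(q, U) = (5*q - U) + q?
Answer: -1009496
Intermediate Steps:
E(q, U) = -U + 6*q (E(q, U) = (-U + 5*q) + q = -U + 6*q)
y = 1964 (y = 6 + 2*((-1*2 + 6*(-4*(-3)))*14 - 1) = 6 + 2*((-2 + 6*12)*14 - 1) = 6 + 2*((-2 + 72)*14 - 1) = 6 + 2*(70*14 - 1) = 6 + 2*(980 - 1) = 6 + 2*979 = 6 + 1958 = 1964)
y*(-514) = 1964*(-514) = -1009496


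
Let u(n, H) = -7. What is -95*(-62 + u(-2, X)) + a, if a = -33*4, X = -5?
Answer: 6423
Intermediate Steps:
a = -132
-95*(-62 + u(-2, X)) + a = -95*(-62 - 7) - 132 = -95*(-69) - 132 = 6555 - 132 = 6423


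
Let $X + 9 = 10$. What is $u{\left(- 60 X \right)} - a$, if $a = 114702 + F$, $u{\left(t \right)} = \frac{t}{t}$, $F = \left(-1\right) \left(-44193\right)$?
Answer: $-158894$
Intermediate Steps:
$F = 44193$
$X = 1$ ($X = -9 + 10 = 1$)
$u{\left(t \right)} = 1$
$a = 158895$ ($a = 114702 + 44193 = 158895$)
$u{\left(- 60 X \right)} - a = 1 - 158895 = -158894$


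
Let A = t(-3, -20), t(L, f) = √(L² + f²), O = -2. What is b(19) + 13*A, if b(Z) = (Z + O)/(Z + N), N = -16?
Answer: 17/3 + 13*√409 ≈ 268.58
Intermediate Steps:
b(Z) = (-2 + Z)/(-16 + Z) (b(Z) = (Z - 2)/(Z - 16) = (-2 + Z)/(-16 + Z))
A = √409 (A = √((-3)² + (-20)²) = √(9 + 400) = √409 ≈ 20.224)
b(19) + 13*A = (-2 + 19)/(-16 + 19) + 13*√409 = 17/3 + 13*√409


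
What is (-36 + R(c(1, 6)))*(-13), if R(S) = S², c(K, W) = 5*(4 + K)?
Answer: -7657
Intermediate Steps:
c(K, W) = 20 + 5*K
(-36 + R(c(1, 6)))*(-13) = (-36 + (20 + 5*1)²)*(-13) = (-36 + (20 + 5)²)*(-13) = (-36 + 25²)*(-13) = (-36 + 625)*(-13) = 589*(-13) = -7657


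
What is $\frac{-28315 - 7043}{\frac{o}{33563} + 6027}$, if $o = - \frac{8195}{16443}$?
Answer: $- \frac{9756623034711}{1663079554424} \approx -5.8666$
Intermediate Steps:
$o = - \frac{8195}{16443}$ ($o = \left(-8195\right) \frac{1}{16443} = - \frac{8195}{16443} \approx -0.49839$)
$\frac{-28315 - 7043}{\frac{o}{33563} + 6027} = \frac{-28315 - 7043}{- \frac{8195}{16443 \cdot 33563} + 6027} = - \frac{35358}{\left(- \frac{8195}{16443}\right) \frac{1}{33563} + 6027} = - \frac{35358}{- \frac{8195}{551876409} + 6027} = - \frac{35358}{\frac{3326159108848}{551876409}} = \left(-35358\right) \frac{551876409}{3326159108848} = - \frac{9756623034711}{1663079554424}$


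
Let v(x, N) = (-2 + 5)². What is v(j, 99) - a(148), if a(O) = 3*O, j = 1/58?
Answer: -435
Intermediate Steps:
j = 1/58 ≈ 0.017241
v(x, N) = 9 (v(x, N) = 3² = 9)
v(j, 99) - a(148) = 9 - 3*148 = 9 - 1*444 = 9 - 444 = -435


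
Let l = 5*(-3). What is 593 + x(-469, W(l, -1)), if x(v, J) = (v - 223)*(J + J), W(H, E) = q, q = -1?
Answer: 1977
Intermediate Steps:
l = -15
W(H, E) = -1
x(v, J) = 2*J*(-223 + v) (x(v, J) = (-223 + v)*(2*J) = 2*J*(-223 + v))
593 + x(-469, W(l, -1)) = 593 + 2*(-1)*(-223 - 469) = 593 + 2*(-1)*(-692) = 593 + 1384 = 1977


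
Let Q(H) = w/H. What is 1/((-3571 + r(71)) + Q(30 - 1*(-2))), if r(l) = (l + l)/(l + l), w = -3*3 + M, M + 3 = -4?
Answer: -2/7141 ≈ -0.00028007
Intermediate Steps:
M = -7 (M = -3 - 4 = -7)
w = -16 (w = -3*3 - 7 = -9 - 7 = -16)
r(l) = 1 (r(l) = (2*l)/((2*l)) = (2*l)*(1/(2*l)) = 1)
Q(H) = -16/H
1/((-3571 + r(71)) + Q(30 - 1*(-2))) = 1/((-3571 + 1) - 16/(30 - 1*(-2))) = 1/(-3570 - 16/(30 + 2)) = 1/(-3570 - 16/32) = 1/(-3570 - 16*1/32) = 1/(-3570 - ½) = 1/(-7141/2) = -2/7141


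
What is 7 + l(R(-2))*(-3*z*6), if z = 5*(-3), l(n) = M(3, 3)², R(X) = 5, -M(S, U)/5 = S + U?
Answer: 243007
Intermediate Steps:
M(S, U) = -5*S - 5*U (M(S, U) = -5*(S + U) = -5*S - 5*U)
l(n) = 900 (l(n) = (-5*3 - 5*3)² = (-15 - 15)² = (-30)² = 900)
z = -15
7 + l(R(-2))*(-3*z*6) = 7 + 900*(-3*(-15)*6) = 7 + 900*(45*6) = 7 + 900*270 = 7 + 243000 = 243007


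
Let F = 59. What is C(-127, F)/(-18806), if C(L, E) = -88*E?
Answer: 2596/9403 ≈ 0.27608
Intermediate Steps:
C(-127, F)/(-18806) = -88*59/(-18806) = -5192*(-1/18806) = 2596/9403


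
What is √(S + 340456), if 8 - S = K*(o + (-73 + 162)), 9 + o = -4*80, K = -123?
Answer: 4*√19434 ≈ 557.62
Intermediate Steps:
o = -329 (o = -9 - 4*80 = -9 - 320 = -329)
S = -29512 (S = 8 - (-123)*(-329 + (-73 + 162)) = 8 - (-123)*(-329 + 89) = 8 - (-123)*(-240) = 8 - 1*29520 = 8 - 29520 = -29512)
√(S + 340456) = √(-29512 + 340456) = √310944 = 4*√19434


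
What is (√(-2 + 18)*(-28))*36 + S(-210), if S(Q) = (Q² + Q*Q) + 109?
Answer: 84277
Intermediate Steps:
S(Q) = 109 + 2*Q² (S(Q) = (Q² + Q²) + 109 = 2*Q² + 109 = 109 + 2*Q²)
(√(-2 + 18)*(-28))*36 + S(-210) = (√(-2 + 18)*(-28))*36 + (109 + 2*(-210)²) = (√16*(-28))*36 + (109 + 2*44100) = (4*(-28))*36 + (109 + 88200) = -112*36 + 88309 = -4032 + 88309 = 84277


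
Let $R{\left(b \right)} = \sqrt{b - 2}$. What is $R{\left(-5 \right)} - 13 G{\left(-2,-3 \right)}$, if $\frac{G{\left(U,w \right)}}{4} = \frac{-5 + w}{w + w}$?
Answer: $- \frac{208}{3} + i \sqrt{7} \approx -69.333 + 2.6458 i$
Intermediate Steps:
$R{\left(b \right)} = \sqrt{-2 + b}$
$G{\left(U,w \right)} = \frac{2 \left(-5 + w\right)}{w}$ ($G{\left(U,w \right)} = 4 \frac{-5 + w}{w + w} = 4 \frac{-5 + w}{2 w} = \frac{2 \left(-5 + w\right)}{w}$)
$R{\left(-5 \right)} - 13 G{\left(-2,-3 \right)} = \sqrt{-2 - 5} - 13 \left(2 - \frac{10}{-3}\right) = \sqrt{-7} - 13 \left(2 - - \frac{10}{3}\right) = i \sqrt{7} - 13 \left(2 + \frac{10}{3}\right) = i \sqrt{7} - \frac{208}{3} = - \frac{208}{3} + i \sqrt{7}$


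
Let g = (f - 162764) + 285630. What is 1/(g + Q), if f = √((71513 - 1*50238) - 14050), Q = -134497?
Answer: -1/11546 ≈ -8.6610e-5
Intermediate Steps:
f = 85 (f = √((71513 - 50238) - 14050) = √(21275 - 14050) = √7225 = 85)
g = 122951 (g = (85 - 162764) + 285630 = -162679 + 285630 = 122951)
1/(g + Q) = 1/(122951 - 134497) = 1/(-11546) = -1/11546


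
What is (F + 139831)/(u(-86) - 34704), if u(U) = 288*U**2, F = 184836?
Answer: 324667/2095344 ≈ 0.15495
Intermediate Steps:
(F + 139831)/(u(-86) - 34704) = (184836 + 139831)/(288*(-86)**2 - 34704) = 324667/(288*7396 - 34704) = 324667/(2130048 - 34704) = 324667/2095344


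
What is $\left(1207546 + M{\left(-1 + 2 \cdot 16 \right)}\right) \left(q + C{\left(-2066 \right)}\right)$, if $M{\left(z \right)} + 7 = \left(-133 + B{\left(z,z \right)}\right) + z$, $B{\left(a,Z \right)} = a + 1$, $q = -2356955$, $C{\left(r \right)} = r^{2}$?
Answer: $2307957454069$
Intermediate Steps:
$B{\left(a,Z \right)} = 1 + a$
$M{\left(z \right)} = -139 + 2 z$ ($M{\left(z \right)} = -7 + \left(\left(-133 + \left(1 + z\right)\right) + z\right) = -7 + \left(\left(-132 + z\right) + z\right) = -7 + \left(-132 + 2 z\right) = -139 + 2 z$)
$\left(1207546 + M{\left(-1 + 2 \cdot 16 \right)}\right) \left(q + C{\left(-2066 \right)}\right) = \left(1207546 - \left(139 - 2 \left(-1 + 2 \cdot 16\right)\right)\right) \left(-2356955 + \left(-2066\right)^{2}\right) = \left(1207546 - \left(139 - 2 \left(-1 + 32\right)\right)\right) \left(-2356955 + 4268356\right) = \left(1207546 + \left(-139 + 2 \cdot 31\right)\right) 1911401 = \left(1207546 + \left(-139 + 62\right)\right) 1911401 = \left(1207546 - 77\right) 1911401 = 1207469 \cdot 1911401 = 2307957454069$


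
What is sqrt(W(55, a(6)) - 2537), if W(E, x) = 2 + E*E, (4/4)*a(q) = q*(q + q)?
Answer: 7*sqrt(10) ≈ 22.136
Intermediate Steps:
a(q) = 2*q**2 (a(q) = q*(q + q) = q*(2*q) = 2*q**2)
W(E, x) = 2 + E**2
sqrt(W(55, a(6)) - 2537) = sqrt((2 + 55**2) - 2537) = sqrt((2 + 3025) - 2537) = sqrt(3027 - 2537) = sqrt(490) = 7*sqrt(10)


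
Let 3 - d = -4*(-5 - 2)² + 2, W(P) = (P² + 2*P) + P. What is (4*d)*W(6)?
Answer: 42552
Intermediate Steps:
W(P) = P² + 3*P
d = 197 (d = 3 - (-4*(-5 - 2)² + 2) = 3 - (-4*(-7)² + 2) = 3 - (-4*49 + 2) = 3 - (-196 + 2) = 3 - 1*(-194) = 3 + 194 = 197)
(4*d)*W(6) = (4*197)*(6*(3 + 6)) = 788*(6*9) = 788*54 = 42552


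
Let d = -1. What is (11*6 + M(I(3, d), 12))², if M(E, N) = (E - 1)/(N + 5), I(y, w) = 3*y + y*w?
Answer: 1270129/289 ≈ 4394.9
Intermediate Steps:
I(y, w) = 3*y + w*y
M(E, N) = (-1 + E)/(5 + N)
(11*6 + M(I(3, d), 12))² = (11*6 + (-1 + 3*(3 - 1))/(5 + 12))² = (66 + (-1 + 3*2)/17)² = (66 + (-1 + 6)/17)² = (66 + (1/17)*5)² = (66 + 5/17)² = (1127/17)² = 1270129/289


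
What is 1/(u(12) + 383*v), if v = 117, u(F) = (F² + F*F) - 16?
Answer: 1/45083 ≈ 2.2181e-5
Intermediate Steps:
u(F) = -16 + 2*F² (u(F) = (F² + F²) - 16 = 2*F² - 16 = -16 + 2*F²)
1/(u(12) + 383*v) = 1/((-16 + 2*12²) + 383*117) = 1/((-16 + 2*144) + 44811) = 1/((-16 + 288) + 44811) = 1/(272 + 44811) = 1/45083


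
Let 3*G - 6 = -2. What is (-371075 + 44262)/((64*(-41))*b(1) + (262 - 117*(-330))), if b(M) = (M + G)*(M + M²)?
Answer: -980439/79880 ≈ -12.274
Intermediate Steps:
G = 4/3 (G = 2 + (⅓)*(-2) = 2 - ⅔ = 4/3 ≈ 1.3333)
b(M) = (4/3 + M)*(M + M²) (b(M) = (M + 4/3)*(M + M²) = (4/3 + M)*(M + M²))
(-371075 + 44262)/((64*(-41))*b(1) + (262 - 117*(-330))) = (-371075 + 44262)/((64*(-41))*((⅓)*1*(4 + 3*1² + 7*1)) + (262 - 117*(-330))) = -326813/(-2624*(4 + 3*1 + 7)/3 + (262 + 38610)) = -326813/(-2624*(4 + 3 + 7)/3 + 38872) = -326813/(-2624*14/3 + 38872) = -326813/(-36736/3 + 38872) = -326813/79880/3 = -326813*3/79880 = -980439/79880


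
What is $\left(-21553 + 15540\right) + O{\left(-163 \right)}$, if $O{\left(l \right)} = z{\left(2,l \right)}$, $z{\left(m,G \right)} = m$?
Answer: $-6011$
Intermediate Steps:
$O{\left(l \right)} = 2$
$\left(-21553 + 15540\right) + O{\left(-163 \right)} = \left(-21553 + 15540\right) + 2 = -6013 + 2 = -6011$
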